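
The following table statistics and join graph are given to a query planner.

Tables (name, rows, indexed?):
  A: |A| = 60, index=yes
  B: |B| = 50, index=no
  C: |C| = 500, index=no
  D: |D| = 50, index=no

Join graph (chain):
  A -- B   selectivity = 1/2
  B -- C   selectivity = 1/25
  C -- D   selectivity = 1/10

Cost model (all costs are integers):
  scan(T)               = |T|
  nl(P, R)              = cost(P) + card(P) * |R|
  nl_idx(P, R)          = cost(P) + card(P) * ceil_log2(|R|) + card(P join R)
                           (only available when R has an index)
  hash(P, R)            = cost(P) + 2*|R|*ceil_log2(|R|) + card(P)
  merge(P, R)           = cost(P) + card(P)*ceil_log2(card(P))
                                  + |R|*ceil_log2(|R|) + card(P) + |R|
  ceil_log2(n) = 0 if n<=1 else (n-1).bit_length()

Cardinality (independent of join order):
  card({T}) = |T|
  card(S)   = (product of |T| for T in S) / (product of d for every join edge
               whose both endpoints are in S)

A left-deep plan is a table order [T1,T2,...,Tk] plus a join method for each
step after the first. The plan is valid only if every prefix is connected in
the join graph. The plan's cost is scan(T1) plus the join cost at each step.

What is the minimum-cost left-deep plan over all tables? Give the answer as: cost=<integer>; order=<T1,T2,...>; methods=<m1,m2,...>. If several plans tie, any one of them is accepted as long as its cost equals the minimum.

cost=8920; order=C,B,D,A; methods=hash,hash,hash

Selinger DP (subsets sized 1..n):
  {A}: scan cost=60, card=60
  {B}: scan cost=50, card=50
  {C}: scan cost=500, card=500
  {D}: scan cost=50, card=50
  {AB}: card=1500; try (B,hash)→720, (A,hash)→820, (A,merge)→820, (B,merge)→830, (A,nl_idx)→1850, (A,nl)→3050 …(+1); best=720 via (B,hash)
  {BC}: card=1000; try (B,hash)→1600, (C,merge)→5400, (B,merge)→5850, (C,hash)→9100, (C,nl)→25050, (B,nl)→25500; best=1600 via (B,hash)
  {CD}: card=2500; try (D,hash)→1600, (C,merge)→5400, (D,merge)→5850, (C,hash)→9100, (C,nl)→25050, (D,nl)→25500; best=1600 via (D,hash)
  {ABC}: card=30000; try (A,hash)→3320, (C,hash)→11220, (A,merge)→13020, (C,merge)→23720, (A,nl_idx)→37600, (A,nl)→61600 …(+1); best=3320 via (A,hash)
  {BCD}: card=5000; try (D,hash)→3200, (B,hash)→4700, (D,merge)→12950, (B,merge)→34450, (D,nl)→51600, (B,nl)→126600; best=3200 via (D,hash)
  {ABCD}: card=150000; try (A,hash)→8920, (D,hash)→33920, (A,merge)→73620, (A,nl_idx)→183200, (A,nl)→303200, (D,merge)→483670 …(+1); best=8920 via (A,hash)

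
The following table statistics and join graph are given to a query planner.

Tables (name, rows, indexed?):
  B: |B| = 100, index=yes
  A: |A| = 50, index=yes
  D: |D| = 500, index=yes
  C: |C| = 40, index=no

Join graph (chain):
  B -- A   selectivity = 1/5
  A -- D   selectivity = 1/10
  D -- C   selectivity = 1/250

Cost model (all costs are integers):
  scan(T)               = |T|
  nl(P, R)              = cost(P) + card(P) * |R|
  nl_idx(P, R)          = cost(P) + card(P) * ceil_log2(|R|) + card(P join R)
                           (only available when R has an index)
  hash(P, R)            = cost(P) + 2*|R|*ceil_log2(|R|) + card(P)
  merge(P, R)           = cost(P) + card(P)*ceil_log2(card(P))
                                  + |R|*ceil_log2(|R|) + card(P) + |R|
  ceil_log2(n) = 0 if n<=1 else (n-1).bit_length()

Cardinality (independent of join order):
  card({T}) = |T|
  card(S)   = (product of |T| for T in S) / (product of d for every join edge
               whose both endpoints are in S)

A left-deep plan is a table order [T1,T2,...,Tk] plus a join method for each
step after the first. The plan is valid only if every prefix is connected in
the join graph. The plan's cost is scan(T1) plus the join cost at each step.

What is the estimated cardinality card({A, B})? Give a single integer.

1000

Tables in S: A(50), B(100)
Edges inside S: B-A(d=5)
numerator = 50 * 100 = 5000
denominator = 5 = 5
card(S) = 5000 / 5 = 1000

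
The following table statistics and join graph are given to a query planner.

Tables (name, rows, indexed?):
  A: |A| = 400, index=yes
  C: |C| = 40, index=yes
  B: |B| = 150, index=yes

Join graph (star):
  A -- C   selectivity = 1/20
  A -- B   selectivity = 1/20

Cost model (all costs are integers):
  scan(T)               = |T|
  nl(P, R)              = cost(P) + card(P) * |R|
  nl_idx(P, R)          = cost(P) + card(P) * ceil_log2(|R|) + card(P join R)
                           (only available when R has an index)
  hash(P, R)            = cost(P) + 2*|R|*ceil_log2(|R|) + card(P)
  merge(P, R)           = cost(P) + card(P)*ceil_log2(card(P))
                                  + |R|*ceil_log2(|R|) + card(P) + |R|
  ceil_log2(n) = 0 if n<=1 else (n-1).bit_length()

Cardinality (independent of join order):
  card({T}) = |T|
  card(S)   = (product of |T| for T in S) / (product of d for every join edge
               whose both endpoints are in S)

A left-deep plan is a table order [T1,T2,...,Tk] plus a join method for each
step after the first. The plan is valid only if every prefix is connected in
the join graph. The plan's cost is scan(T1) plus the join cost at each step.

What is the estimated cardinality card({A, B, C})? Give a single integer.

6000

Tables in S: A(400), B(150), C(40)
Edges inside S: A-C(d=20), A-B(d=20)
numerator = 400 * 150 * 40 = 2400000
denominator = 20 * 20 = 400
card(S) = 2400000 / 400 = 6000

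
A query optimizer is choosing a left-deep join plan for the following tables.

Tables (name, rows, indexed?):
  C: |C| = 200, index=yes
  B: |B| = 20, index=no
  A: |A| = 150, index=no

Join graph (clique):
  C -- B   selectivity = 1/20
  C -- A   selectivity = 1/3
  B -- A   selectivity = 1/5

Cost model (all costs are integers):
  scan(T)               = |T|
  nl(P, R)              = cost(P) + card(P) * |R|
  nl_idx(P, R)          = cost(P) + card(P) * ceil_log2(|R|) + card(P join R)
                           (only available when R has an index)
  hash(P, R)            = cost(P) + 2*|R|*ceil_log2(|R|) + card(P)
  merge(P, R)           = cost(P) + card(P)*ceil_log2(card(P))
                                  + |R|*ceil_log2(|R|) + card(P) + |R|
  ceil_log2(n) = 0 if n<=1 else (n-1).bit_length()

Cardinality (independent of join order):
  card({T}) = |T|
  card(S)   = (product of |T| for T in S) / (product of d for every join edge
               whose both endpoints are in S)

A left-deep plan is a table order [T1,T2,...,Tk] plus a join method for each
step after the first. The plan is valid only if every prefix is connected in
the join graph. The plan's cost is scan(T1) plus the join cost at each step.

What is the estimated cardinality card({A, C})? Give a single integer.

Tables in S: A(150), C(200)
Edges inside S: C-A(d=3)
numerator = 150 * 200 = 30000
denominator = 3 = 3
card(S) = 30000 / 3 = 10000

10000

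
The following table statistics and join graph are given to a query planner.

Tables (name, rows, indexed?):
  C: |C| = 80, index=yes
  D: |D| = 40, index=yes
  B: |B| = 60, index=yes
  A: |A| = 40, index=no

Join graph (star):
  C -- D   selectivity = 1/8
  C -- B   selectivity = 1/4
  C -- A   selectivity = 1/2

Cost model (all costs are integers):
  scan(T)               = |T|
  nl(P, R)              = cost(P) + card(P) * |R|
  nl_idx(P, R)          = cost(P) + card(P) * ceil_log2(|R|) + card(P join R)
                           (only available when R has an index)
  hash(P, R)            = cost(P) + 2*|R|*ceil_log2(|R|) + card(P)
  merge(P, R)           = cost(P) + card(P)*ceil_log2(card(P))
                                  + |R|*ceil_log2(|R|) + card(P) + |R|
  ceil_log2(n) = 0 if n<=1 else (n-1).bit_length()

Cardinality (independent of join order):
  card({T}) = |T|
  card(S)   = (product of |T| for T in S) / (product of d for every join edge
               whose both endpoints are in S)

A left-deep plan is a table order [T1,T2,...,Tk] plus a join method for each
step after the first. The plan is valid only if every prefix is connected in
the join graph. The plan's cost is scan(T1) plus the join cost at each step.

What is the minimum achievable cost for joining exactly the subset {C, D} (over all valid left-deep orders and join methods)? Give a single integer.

Selinger DP over subsets of {C,D}:
  {C}: scan cost=80, card=80
  {D}: scan cost=40, card=40
  {CD}: card=400; try (D,hash)→640, (C,nl_idx)→720, (D,nl_idx)→960, (C,merge)→960, (D,merge)→1000, (C,hash)→1200 …(+2); best=640 via (D,hash)

640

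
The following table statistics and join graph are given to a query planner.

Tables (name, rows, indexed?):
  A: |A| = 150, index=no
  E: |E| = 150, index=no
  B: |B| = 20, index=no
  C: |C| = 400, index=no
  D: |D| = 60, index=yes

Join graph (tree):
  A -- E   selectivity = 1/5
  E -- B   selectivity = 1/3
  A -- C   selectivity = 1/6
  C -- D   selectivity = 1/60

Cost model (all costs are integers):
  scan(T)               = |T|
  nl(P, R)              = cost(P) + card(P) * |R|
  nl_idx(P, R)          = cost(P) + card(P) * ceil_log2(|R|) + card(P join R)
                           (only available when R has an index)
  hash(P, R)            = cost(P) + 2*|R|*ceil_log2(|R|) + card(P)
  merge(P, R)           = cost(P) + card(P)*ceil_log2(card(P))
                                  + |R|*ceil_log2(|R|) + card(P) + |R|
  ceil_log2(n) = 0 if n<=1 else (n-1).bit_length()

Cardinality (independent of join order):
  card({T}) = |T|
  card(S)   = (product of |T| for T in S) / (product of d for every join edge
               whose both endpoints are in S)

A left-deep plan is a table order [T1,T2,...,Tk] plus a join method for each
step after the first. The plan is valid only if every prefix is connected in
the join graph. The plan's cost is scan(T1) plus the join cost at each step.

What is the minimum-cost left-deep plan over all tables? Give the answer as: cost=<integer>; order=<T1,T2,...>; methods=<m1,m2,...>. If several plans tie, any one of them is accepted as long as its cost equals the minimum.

Selinger DP (subsets sized 1..n):
  {A}: scan cost=150, card=150
  {E}: scan cost=150, card=150
  {B}: scan cost=20, card=20
  {C}: scan cost=400, card=400
  {D}: scan cost=60, card=60
  {AE}: card=4500; try (E,hash)→2700, (A,hash)→2700, (E,merge)→2850, (A,merge)→2850, (E,nl)→22650, (A,nl)→22650; best=2700 via (E,hash)
  {AC}: card=10000; try (A,hash)→3200, (C,merge)→5500, (A,merge)→5750, (C,hash)→7500, (C,nl)→60150, (A,nl)→60400; best=3200 via (A,hash)
  {BE}: card=1000; try (B,hash)→500, (E,merge)→1490, (B,merge)→1620, (E,hash)→2440, (E,nl)→3020, (B,nl)→3150; best=500 via (B,hash)
  {CD}: card=400; try (D,hash)→1520, (D,nl_idx)→3200, (C,merge)→4480, (D,merge)→4820, (C,hash)→7320, (C,nl)→24060 …(+1); best=1520 via (D,hash)
  {ABE}: card=30000; try (A,hash)→3900, (B,hash)→7400, (A,merge)→12850, (B,merge)→65820, (B,nl)→92700, (A,nl)→150500; best=3900 via (A,hash)
  {ACE}: card=300000; try (C,hash)→14400, (E,hash)→15600, (C,merge)→69700, (E,merge)→154550, (E,nl)→1503200, (C,nl)→1802700; best=14400 via (C,hash)
  {ACD}: card=10000; try (A,hash)→4320, (A,merge)→6870, (D,hash)→13920, (A,nl)→61520, (D,nl_idx)→73200, (D,merge)→153620 …(+1); best=4320 via (A,hash)
  {ABCE}: card=2000000; try (C,hash)→41100, (B,hash)→314600, (C,merge)→487900, (B,nl)→6014400, (B,merge)→6014520, (C,nl)→12003900; best=41100 via (C,hash)
  {ACDE}: card=300000; try (E,hash)→16720, (E,merge)→155670, (D,hash)→315120, (E,nl)→1504320, (D,nl_idx)→2114400, (D,merge)→6014820 …(+1); best=16720 via (E,hash)
  {ABCDE}: card=2000000; try (B,hash)→316920, (D,hash)→2041820, (B,nl)→6016720, (B,merge)→6016840, (D,nl_idx)→14041100, (D,merge)→44041520 …(+1); best=316920 via (B,hash)

cost=316920; order=C,D,A,E,B; methods=hash,hash,hash,hash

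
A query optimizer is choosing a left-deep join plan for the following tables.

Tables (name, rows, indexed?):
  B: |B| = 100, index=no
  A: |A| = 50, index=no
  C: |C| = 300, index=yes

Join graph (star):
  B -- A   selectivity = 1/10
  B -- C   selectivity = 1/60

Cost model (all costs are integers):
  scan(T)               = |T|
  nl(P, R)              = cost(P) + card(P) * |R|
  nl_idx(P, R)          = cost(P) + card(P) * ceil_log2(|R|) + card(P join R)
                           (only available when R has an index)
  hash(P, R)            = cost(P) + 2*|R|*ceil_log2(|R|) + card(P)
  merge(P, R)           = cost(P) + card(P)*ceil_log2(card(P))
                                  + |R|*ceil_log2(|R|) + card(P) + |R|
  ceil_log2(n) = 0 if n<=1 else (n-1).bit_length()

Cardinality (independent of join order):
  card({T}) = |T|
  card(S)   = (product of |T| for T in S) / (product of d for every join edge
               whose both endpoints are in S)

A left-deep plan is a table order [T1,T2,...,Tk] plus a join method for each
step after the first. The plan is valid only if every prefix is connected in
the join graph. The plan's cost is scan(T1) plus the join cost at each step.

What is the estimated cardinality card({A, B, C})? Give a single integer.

2500

Tables in S: A(50), B(100), C(300)
Edges inside S: B-A(d=10), B-C(d=60)
numerator = 50 * 100 * 300 = 1500000
denominator = 10 * 60 = 600
card(S) = 1500000 / 600 = 2500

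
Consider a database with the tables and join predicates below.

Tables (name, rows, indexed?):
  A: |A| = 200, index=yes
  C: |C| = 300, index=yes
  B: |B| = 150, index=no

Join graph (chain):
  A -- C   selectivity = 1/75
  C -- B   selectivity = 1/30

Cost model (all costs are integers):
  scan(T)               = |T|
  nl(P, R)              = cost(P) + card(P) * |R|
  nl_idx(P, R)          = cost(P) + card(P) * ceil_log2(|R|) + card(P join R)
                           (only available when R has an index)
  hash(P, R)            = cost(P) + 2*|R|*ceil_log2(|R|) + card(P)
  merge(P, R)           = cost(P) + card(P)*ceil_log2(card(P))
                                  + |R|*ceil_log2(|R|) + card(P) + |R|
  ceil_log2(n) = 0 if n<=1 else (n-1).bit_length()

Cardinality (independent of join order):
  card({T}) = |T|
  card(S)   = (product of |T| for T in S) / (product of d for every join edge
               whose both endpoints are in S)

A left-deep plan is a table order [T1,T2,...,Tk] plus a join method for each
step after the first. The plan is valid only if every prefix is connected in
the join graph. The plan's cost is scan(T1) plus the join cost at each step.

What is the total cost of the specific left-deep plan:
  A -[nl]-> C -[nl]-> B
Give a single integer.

step 1: scan A: cost=200, card=200
step 2: join C via nl
    card(P join C) = 200*300/(75) = 800
    cost = 200 + 200*300 = 60200
step 3: join B via nl
    card(P join B) = 800*150/(30) = 4000
    cost = 60200 + 800*150 = 180200

180200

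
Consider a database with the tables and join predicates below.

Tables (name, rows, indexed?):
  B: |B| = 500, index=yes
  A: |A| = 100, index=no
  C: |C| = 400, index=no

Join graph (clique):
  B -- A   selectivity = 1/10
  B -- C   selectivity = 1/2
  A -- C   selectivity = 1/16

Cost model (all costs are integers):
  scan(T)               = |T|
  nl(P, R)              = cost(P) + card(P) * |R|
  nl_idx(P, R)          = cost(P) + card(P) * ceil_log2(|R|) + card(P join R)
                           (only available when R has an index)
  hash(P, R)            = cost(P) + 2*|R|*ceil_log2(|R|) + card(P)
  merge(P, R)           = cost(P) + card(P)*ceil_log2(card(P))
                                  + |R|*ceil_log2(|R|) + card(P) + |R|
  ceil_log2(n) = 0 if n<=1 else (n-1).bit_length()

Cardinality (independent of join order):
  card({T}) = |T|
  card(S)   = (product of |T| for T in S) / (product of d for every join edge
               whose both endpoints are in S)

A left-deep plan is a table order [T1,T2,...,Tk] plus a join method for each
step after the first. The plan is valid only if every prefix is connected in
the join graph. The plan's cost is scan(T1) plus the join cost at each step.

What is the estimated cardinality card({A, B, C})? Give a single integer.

62500

Tables in S: A(100), B(500), C(400)
Edges inside S: B-A(d=10), B-C(d=2), A-C(d=16)
numerator = 100 * 500 * 400 = 20000000
denominator = 10 * 2 * 16 = 320
card(S) = 20000000 / 320 = 62500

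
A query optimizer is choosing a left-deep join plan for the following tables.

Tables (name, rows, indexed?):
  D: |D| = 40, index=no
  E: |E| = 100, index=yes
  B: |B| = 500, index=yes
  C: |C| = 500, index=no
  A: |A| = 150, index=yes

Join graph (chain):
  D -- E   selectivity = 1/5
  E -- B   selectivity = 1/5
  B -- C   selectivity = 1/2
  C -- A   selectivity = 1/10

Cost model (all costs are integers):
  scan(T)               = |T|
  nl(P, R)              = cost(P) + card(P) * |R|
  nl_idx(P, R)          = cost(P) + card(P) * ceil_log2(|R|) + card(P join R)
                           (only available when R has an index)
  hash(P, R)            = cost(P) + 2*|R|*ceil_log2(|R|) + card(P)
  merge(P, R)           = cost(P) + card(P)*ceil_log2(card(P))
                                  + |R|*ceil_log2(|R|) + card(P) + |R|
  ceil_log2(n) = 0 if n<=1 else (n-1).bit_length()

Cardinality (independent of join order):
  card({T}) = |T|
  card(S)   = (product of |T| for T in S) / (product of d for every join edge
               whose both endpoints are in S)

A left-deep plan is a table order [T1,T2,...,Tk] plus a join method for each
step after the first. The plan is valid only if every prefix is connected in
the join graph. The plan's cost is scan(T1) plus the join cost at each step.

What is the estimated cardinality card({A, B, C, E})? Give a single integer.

37500000

Tables in S: A(150), B(500), C(500), E(100)
Edges inside S: E-B(d=5), B-C(d=2), C-A(d=10)
numerator = 150 * 500 * 500 * 100 = 3750000000
denominator = 5 * 2 * 10 = 100
card(S) = 3750000000 / 100 = 37500000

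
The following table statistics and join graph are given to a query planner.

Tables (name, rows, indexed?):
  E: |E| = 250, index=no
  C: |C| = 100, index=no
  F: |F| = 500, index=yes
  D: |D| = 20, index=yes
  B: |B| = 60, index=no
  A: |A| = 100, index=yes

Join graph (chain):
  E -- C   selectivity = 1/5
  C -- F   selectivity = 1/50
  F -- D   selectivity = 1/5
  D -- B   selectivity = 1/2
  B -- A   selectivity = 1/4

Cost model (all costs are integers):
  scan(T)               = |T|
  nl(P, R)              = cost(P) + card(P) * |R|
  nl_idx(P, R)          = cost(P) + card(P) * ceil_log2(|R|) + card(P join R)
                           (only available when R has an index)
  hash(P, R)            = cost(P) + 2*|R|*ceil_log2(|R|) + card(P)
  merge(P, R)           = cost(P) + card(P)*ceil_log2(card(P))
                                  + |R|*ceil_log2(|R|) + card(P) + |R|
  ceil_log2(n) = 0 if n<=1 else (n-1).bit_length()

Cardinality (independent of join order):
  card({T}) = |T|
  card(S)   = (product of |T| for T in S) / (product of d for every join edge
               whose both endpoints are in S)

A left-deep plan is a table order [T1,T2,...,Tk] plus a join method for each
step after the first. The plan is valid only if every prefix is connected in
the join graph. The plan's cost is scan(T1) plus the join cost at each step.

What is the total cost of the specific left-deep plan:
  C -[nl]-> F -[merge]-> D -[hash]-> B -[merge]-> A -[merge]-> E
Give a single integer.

71228990

step 1: scan C: cost=100, card=100
step 2: join F via nl
    card(P join F) = 100*500/(50) = 1000
    cost = 100 + 100*500 = 50100
step 3: join D via merge
    card(P join D) = 1000*20/(5) = 4000
    cost = 50100 + 1000*10 + 20*5 + 1000 + 20 = 61220
step 4: join B via hash
    card(P join B) = 4000*60/(2) = 120000
    cost = 61220 + 2*60*6 + 4000 = 65940
step 5: join A via merge
    card(P join A) = 120000*100/(4) = 3000000
    cost = 65940 + 120000*17 + 100*7 + 120000 + 100 = 2226740
step 6: join E via merge
    card(P join E) = 3000000*250/(5) = 150000000
    cost = 2226740 + 3000000*22 + 250*8 + 3000000 + 250 = 71228990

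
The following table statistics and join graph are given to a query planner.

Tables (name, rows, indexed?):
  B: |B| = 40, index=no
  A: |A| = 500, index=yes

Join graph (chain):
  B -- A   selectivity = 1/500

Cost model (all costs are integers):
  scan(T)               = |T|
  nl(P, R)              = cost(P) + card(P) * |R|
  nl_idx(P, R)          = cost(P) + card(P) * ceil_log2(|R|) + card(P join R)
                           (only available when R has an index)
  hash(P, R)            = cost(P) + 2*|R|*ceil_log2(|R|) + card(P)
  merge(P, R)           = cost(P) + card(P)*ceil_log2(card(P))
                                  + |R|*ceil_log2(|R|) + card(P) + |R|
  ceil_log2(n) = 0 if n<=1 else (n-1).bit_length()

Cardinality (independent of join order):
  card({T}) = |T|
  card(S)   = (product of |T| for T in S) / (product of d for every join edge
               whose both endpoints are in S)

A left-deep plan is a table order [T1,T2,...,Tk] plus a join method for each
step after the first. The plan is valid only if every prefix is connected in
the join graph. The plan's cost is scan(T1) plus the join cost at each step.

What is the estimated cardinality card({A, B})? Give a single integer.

Tables in S: A(500), B(40)
Edges inside S: B-A(d=500)
numerator = 500 * 40 = 20000
denominator = 500 = 500
card(S) = 20000 / 500 = 40

40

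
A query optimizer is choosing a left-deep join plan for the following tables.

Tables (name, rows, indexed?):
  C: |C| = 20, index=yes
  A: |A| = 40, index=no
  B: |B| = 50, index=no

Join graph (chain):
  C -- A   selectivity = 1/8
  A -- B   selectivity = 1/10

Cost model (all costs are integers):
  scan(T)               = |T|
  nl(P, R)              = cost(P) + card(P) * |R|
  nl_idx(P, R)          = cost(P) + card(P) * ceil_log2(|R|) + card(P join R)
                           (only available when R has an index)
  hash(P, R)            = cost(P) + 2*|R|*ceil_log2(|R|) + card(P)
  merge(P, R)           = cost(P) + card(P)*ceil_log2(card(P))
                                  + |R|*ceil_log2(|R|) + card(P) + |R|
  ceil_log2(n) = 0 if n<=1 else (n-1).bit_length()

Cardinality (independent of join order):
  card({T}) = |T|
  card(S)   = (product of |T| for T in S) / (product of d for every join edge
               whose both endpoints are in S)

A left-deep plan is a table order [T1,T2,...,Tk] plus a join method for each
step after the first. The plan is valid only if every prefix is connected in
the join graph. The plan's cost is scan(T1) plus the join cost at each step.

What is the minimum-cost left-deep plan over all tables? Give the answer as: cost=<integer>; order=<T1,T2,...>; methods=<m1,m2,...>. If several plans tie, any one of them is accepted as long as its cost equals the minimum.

Selinger DP (subsets sized 1..n):
  {C}: scan cost=20, card=20
  {A}: scan cost=40, card=40
  {B}: scan cost=50, card=50
  {AC}: card=100; try (C,hash)→280, (C,nl_idx)→340, (A,merge)→420, (C,merge)→440, (A,hash)→520, (A,nl)→820 …(+1); best=280 via (C,hash)
  {AB}: card=200; try (A,hash)→580, (B,merge)→670, (B,hash)→680, (A,merge)→680, (B,nl)→2040, (A,nl)→2050; best=580 via (A,hash)
  {ABC}: card=500; try (C,hash)→980, (B,hash)→980, (B,merge)→1430, (C,nl_idx)→2080, (C,merge)→2500, (C,nl)→4580 …(+1); best=980 via (C,hash)

cost=980; order=B,A,C; methods=hash,hash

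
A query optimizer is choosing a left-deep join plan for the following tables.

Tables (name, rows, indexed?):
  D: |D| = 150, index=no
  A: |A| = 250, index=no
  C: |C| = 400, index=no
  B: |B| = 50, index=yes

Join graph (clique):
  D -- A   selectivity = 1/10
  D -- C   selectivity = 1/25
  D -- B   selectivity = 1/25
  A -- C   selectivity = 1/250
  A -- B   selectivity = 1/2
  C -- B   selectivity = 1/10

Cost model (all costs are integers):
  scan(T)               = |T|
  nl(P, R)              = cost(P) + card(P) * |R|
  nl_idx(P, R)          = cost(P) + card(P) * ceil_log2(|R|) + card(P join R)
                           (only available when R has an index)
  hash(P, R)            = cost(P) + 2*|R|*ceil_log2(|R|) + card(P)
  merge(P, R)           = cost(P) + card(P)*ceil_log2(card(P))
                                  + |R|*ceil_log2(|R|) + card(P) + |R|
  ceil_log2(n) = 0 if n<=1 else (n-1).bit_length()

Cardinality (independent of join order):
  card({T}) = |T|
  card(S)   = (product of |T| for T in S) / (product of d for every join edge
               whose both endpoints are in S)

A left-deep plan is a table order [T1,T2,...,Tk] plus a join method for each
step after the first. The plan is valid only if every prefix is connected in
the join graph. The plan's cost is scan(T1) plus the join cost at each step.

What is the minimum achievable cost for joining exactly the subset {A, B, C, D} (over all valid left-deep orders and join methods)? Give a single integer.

Selinger DP over subsets of {A,B,C,D}:
  {D}: scan cost=150, card=150
  {A}: scan cost=250, card=250
  {C}: scan cost=400, card=400
  {B}: scan cost=50, card=50
  {AD}: card=3750; try (D,hash)→2900, (A,merge)→3750, (D,merge)→3850, (A,hash)→4300, (A,nl)→37650, (D,nl)→37750; best=2900 via (D,hash)
  {CD}: card=2400; try (D,hash)→3200, (C,merge)→5500, (D,merge)→5750, (C,hash)→7500, (C,nl)→60150, (D,nl)→60400; best=3200 via (D,hash)
  {BD}: card=300; try (B,hash)→900, (B,nl_idx)→1350, (D,merge)→1750, (B,merge)→1850, (D,hash)→2500, (D,nl)→7550 …(+1); best=900 via (B,hash)
  {AC}: card=400; try (A,hash)→4800, (C,merge)→6500, (A,merge)→6650, (C,hash)→7700, (C,nl)→100250, (A,nl)→100400; best=4800 via (A,hash)
  {AB}: card=6250; try (B,hash)→1100, (A,merge)→2650, (B,merge)→2850, (A,hash)→4100, (B,nl_idx)→8000, (A,nl)→12550 …(+1); best=1100 via (B,hash)
  {BC}: card=2000; try (B,hash)→1400, (C,merge)→4400, (B,merge)→4750, (B,nl_idx)→4800, (C,hash)→7300, (C,nl)→20050 …(+1); best=1400 via (B,hash)
  {ACD}: card=240; try (D,hash)→7600, (A,hash)→9600, (D,merge)→10150, (C,hash)→13850, (A,merge)→36650, (C,merge)→55650 …(+3); best=7600 via (D,hash)
  {ABD}: card=3750; try (A,hash)→5200, (A,merge)→6150, (B,hash)→7250, (D,hash)→9750, (B,nl_idx)→29150, (B,merge)→52000 …(+4); best=5200 via (A,hash)
  {BCD}: card=480; try (D,hash)→5800, (B,hash)→6200, (C,merge)→7900, (C,hash)→8400, (B,nl_idx)→18080, (D,merge)→26750 …(+4); best=5800 via (D,hash)
  {ABC}: card=1000; try (B,hash)→5800, (A,hash)→7400, (B,nl_idx)→8200, (B,merge)→9150, (C,hash)→14550, (B,nl)→24800 …(+4); best=5800 via (B,hash)
  {ABCD}: card=24; try (B,hash)→8440, (B,nl_idx)→9064, (D,hash)→9200, (B,merge)→10110, (A,hash)→10280, (A,merge)→12850 …(+7); best=8440 via (B,hash)

8440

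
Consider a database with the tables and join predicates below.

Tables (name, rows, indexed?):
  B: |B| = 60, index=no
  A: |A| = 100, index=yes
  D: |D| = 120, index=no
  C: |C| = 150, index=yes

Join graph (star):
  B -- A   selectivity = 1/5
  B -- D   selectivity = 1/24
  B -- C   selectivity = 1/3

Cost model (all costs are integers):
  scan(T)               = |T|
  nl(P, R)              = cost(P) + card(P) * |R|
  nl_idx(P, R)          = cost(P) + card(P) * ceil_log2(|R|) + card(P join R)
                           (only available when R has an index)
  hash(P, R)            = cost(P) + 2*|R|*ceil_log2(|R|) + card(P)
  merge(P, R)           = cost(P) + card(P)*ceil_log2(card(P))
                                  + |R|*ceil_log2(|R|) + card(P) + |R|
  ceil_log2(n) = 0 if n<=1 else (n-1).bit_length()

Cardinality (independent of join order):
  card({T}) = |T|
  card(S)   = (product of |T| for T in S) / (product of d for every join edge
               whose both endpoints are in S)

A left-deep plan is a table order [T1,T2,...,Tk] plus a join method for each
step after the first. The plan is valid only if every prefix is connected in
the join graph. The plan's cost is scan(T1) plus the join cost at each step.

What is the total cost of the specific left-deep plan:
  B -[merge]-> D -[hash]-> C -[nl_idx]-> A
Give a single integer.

409140

step 1: scan B: cost=60, card=60
step 2: join D via merge
    card(P join D) = 60*120/(24) = 300
    cost = 60 + 60*6 + 120*7 + 60 + 120 = 1440
step 3: join C via hash
    card(P join C) = 300*150/(3) = 15000
    cost = 1440 + 2*150*8 + 300 = 4140
step 4: join A via nl_idx
    card(P join A) = 15000*100/(5) = 300000
    cost = 4140 + 15000*7 + 300000 = 409140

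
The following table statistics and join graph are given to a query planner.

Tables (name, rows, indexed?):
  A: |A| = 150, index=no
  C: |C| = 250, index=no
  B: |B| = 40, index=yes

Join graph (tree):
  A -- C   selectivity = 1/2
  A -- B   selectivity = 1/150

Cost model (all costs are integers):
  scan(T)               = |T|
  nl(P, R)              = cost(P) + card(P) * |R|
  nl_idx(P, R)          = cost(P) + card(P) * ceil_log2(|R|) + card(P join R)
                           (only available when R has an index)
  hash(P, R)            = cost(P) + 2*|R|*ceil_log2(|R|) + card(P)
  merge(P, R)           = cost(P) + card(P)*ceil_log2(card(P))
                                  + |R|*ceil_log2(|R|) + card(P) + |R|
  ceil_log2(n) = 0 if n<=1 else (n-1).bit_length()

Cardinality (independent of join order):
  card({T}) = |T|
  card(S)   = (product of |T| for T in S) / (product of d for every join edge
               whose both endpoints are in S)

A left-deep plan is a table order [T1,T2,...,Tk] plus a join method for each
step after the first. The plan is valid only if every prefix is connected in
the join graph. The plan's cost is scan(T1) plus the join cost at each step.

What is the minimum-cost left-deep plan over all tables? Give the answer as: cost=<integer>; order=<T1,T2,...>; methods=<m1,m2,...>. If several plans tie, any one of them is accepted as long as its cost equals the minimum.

cost=3310; order=A,B,C; methods=hash,merge

Selinger DP (subsets sized 1..n):
  {A}: scan cost=150, card=150
  {C}: scan cost=250, card=250
  {B}: scan cost=40, card=40
  {AC}: card=18750; try (A,hash)→2900, (C,merge)→3750, (A,merge)→3850, (C,hash)→4300, (C,nl)→37650, (A,nl)→37750; best=2900 via (A,hash)
  {AB}: card=40; try (B,hash)→780, (B,nl_idx)→1090, (A,merge)→1670, (B,merge)→1780, (A,hash)→2480, (A,nl)→6040 …(+1); best=780 via (B,hash)
  {ABC}: card=5000; try (C,merge)→3310, (C,hash)→4820, (C,nl)→10780, (B,hash)→22130, (B,nl_idx)→120400, (B,merge)→303180 …(+1); best=3310 via (C,merge)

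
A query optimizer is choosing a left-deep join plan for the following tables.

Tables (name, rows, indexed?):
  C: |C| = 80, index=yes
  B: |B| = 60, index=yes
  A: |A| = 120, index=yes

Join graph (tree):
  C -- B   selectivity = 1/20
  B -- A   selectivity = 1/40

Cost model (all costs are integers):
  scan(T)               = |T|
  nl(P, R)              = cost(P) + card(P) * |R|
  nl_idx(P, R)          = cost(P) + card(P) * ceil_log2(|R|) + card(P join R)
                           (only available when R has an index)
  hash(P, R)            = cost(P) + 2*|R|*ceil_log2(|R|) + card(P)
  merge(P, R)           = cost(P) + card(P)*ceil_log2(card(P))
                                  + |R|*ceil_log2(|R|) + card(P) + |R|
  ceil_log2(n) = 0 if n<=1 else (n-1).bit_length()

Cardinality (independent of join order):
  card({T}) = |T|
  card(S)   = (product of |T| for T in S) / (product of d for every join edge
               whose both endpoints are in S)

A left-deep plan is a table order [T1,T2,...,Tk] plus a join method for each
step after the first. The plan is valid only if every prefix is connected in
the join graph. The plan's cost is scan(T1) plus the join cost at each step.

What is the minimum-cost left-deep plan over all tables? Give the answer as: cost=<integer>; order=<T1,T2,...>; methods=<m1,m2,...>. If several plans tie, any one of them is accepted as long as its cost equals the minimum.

Selinger DP (subsets sized 1..n):
  {C}: scan cost=80, card=80
  {B}: scan cost=60, card=60
  {A}: scan cost=120, card=120
  {BC}: card=240; try (C,nl_idx)→720, (B,nl_idx)→800, (B,hash)→880, (C,merge)→1120, (B,merge)→1140, (C,hash)→1240 …(+2); best=720 via (C,nl_idx)
  {AB}: card=180; try (A,nl_idx)→660, (B,hash)→960, (B,nl_idx)→1020, (A,merge)→1440, (B,merge)→1500, (A,hash)→1800 …(+2); best=660 via (A,nl_idx)
  {ABC}: card=720; try (C,hash)→1960, (C,nl_idx)→2640, (A,hash)→2640, (C,merge)→2920, (A,nl_idx)→3120, (A,merge)→3840 …(+2); best=1960 via (C,hash)

cost=1960; order=B,A,C; methods=nl_idx,hash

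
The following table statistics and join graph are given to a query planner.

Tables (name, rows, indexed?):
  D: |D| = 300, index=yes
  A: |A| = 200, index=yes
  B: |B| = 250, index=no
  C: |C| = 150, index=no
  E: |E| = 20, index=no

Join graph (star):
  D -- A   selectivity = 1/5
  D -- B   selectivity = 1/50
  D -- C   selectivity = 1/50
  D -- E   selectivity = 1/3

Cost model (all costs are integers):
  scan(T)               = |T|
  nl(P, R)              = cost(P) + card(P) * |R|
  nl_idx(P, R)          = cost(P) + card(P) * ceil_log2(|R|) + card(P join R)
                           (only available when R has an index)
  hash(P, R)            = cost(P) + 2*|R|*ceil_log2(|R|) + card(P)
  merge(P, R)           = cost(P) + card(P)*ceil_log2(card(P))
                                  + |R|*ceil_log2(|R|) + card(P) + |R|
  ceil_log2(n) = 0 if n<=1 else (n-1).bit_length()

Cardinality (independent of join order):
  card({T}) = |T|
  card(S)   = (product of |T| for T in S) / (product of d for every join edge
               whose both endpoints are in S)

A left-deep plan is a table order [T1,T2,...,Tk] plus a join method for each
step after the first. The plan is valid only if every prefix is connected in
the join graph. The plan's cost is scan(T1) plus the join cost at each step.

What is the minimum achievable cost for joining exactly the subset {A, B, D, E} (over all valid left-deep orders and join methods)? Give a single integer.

Selinger DP over subsets of {A,B,D,E}:
  {D}: scan cost=300, card=300
  {A}: scan cost=200, card=200
  {B}: scan cost=250, card=250
  {E}: scan cost=20, card=20
  {AD}: card=12000; try (A,hash)→3800, (D,merge)→5000, (A,merge)→5100, (D,hash)→5800, (D,nl_idx)→14000, (A,nl_idx)→14700 …(+2); best=3800 via (A,hash)
  {BD}: card=1500; try (D,nl_idx)→4000, (B,hash)→4600, (D,merge)→5500, (B,merge)→5550, (D,hash)→5900, (D,nl)→75250 …(+1); best=4000 via (D,nl_idx)
  {DE}: card=2000; try (E,hash)→800, (D,nl_idx)→2200, (D,merge)→3140, (E,merge)→3420, (D,hash)→5440, (D,nl)→6020 …(+1); best=800 via (E,hash)
  {ABD}: card=60000; try (A,hash)→8700, (B,hash)→19800, (A,merge)→23800, (A,nl_idx)→76000, (B,merge)→186050, (A,nl)→304000 …(+1); best=8700 via (A,hash)
  {ADE}: card=80000; try (A,hash)→6000, (E,hash)→16000, (A,merge)→26600, (A,nl_idx)→96800, (E,merge)→183920, (E,nl)→243800 …(+1); best=6000 via (A,hash)
  {BDE}: card=10000; try (E,hash)→5700, (B,hash)→6800, (E,merge)→22120, (B,merge)→27050, (E,nl)→34000, (B,nl)→500800; best=5700 via (E,hash)
  {ABDE}: card=400000; try (A,hash)→18900, (E,hash)→68900, (B,hash)→90000, (A,merge)→157500, (A,nl_idx)→485700, (E,merge)→1028820 …(+4); best=18900 via (A,hash)

18900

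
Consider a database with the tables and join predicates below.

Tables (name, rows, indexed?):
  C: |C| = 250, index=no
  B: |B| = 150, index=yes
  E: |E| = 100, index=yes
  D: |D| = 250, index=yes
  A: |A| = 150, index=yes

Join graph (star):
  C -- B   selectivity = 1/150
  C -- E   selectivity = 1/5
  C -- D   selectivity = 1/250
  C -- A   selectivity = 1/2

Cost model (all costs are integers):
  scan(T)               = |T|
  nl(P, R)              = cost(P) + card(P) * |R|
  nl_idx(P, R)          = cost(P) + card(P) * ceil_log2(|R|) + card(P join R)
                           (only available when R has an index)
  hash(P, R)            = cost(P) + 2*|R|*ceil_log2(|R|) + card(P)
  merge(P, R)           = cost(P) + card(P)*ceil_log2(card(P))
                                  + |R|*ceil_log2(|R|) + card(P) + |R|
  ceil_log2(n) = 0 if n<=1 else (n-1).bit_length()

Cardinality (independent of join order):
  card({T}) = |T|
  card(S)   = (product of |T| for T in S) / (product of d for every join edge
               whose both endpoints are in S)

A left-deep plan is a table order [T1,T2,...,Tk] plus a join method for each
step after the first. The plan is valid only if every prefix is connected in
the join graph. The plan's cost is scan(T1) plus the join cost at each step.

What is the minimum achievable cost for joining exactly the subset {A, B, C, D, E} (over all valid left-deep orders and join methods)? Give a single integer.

Selinger DP over subsets of {A,B,C,D,E}:
  {C}: scan cost=250, card=250
  {B}: scan cost=150, card=150
  {E}: scan cost=100, card=100
  {D}: scan cost=250, card=250
  {A}: scan cost=150, card=150
  {BC}: card=250; try (B,nl_idx)→2500, (B,hash)→2900, (C,merge)→3750, (B,merge)→3850, (C,hash)→4300, (C,nl)→37650 …(+1); best=2500 via (B,nl_idx)
  {CE}: card=5000; try (E,hash)→1900, (C,merge)→3150, (E,merge)→3300, (C,hash)→4200, (E,nl_idx)→7000, (C,nl)→25100 …(+1); best=1900 via (E,hash)
  {CD}: card=250; try (D,nl_idx)→2500, (D,hash)→4500, (C,hash)→4500, (D,merge)→4750, (C,merge)→4750, (D,nl)→62750 …(+1); best=2500 via (D,nl_idx)
  {AC}: card=18750; try (A,hash)→2900, (C,merge)→3750, (A,merge)→3850, (C,hash)→4300, (A,nl_idx)→21000, (C,nl)→37650 …(+1); best=2900 via (A,hash)
  {BCE}: card=5000; try (E,hash)→4150, (E,merge)→5550, (E,nl_idx)→9250, (B,hash)→9300, (E,nl)→27500, (B,nl_idx)→46900 …(+2); best=4150 via (E,hash)
  {BCD}: card=250; try (D,nl_idx)→4750, (B,nl_idx)→4750, (B,hash)→5150, (B,merge)→6100, (D,hash)→6750, (D,merge)→7000 …(+2); best=4750 via (D,nl_idx)
  {ABC}: card=18750; try (A,hash)→5150, (A,merge)→6100, (A,nl_idx)→23250, (B,hash)→24050, (A,nl)→40000, (B,nl_idx)→171650 …(+2); best=5150 via (A,hash)
  {CDE}: card=5000; try (E,hash)→4150, (E,merge)→5550, (E,nl_idx)→9250, (D,hash)→10900, (E,nl)→27500, (D,nl_idx)→46900 …(+2); best=4150 via (E,hash)
  {ACE}: card=375000; try (A,hash)→9300, (E,hash)→23050, (A,merge)→73250, (E,merge)→303700, (A,nl_idx)→416900, (E,nl_idx)→509150 …(+2); best=9300 via (A,hash)
  {ACD}: card=18750; try (A,hash)→5150, (A,merge)→6100, (A,nl_idx)→23250, (D,hash)→25650, (A,nl)→40000, (D,nl_idx)→171650 …(+2); best=5150 via (A,hash)
  {BCDE}: card=5000; try (E,hash)→6400, (E,merge)→7800, (E,nl_idx)→11500, (B,hash)→11550, (D,hash)→13150, (E,nl)→29750 …(+6); best=6400 via (E,hash)
  {ABCE}: card=375000; try (A,hash)→11550, (E,hash)→25300, (A,merge)→75500, (E,merge)→305950, (B,hash)→386700, (A,nl_idx)→419150 …(+6); best=11550 via (A,hash)
  {ABCD}: card=18750; try (A,hash)→7400, (A,merge)→8350, (A,nl_idx)→25500, (B,hash)→26300, (D,hash)→27900, (A,nl)→42250 …(+6); best=7400 via (A,hash)
  {ACDE}: card=375000; try (A,hash)→11550, (E,hash)→25300, (A,merge)→75500, (E,merge)→305950, (D,hash)→388300, (A,nl_idx)→419150 …(+6); best=11550 via (A,hash)
  {ABCDE}: card=375000; try (A,hash)→13800, (E,hash)→27550, (A,merge)→77750, (E,merge)→308200, (B,hash)→388950, (D,hash)→390550 …(+10); best=13800 via (A,hash)

13800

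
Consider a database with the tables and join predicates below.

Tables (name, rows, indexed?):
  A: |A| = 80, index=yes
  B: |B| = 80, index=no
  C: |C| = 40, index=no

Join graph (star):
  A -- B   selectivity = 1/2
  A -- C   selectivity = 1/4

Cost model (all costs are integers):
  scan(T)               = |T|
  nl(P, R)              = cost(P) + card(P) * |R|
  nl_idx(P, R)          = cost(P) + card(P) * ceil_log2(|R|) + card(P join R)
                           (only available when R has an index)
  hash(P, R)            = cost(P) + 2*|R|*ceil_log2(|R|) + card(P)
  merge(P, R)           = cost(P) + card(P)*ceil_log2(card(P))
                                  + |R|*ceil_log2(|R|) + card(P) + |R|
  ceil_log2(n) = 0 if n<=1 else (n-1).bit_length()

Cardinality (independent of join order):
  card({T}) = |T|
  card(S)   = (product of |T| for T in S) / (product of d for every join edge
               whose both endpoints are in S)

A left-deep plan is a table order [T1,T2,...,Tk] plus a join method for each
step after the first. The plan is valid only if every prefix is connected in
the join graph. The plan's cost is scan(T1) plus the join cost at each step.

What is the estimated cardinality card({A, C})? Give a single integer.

Tables in S: A(80), C(40)
Edges inside S: A-C(d=4)
numerator = 80 * 40 = 3200
denominator = 4 = 4
card(S) = 3200 / 4 = 800

800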